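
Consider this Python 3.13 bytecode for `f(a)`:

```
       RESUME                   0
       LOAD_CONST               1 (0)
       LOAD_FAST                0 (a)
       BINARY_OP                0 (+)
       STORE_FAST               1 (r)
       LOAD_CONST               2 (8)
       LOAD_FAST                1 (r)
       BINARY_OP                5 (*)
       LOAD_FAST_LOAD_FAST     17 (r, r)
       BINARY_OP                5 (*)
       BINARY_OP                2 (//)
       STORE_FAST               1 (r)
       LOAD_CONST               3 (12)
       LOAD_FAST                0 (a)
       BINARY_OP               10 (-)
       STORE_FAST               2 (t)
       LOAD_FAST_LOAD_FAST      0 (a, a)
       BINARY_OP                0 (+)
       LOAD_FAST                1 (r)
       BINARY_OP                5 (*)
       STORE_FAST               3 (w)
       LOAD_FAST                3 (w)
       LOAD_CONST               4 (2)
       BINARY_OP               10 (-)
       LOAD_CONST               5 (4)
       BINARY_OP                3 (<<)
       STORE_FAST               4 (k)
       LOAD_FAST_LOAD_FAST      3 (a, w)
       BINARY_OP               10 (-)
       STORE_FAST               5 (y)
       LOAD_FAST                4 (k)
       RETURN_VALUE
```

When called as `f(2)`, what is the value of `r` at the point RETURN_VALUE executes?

4

LOAD_CONST → push 0. Stack: [0]
LOAD_FAST a → push 2. Stack: [0, 2]
BINARY_OP + → 0 + 2 = 2. Stack: [2]
STORE_FAST r → r=2. Stack: []
LOAD_CONST → push 8. Stack: [8]
LOAD_FAST r → push 2. Stack: [8, 2]
BINARY_OP * → 8 * 2 = 16. Stack: [16]
LOAD_FAST_LOAD_FAST r,r → push 2,2. Stack: [16, 2, 2]
BINARY_OP * → 2 * 2 = 4. Stack: [16, 4]
BINARY_OP // → 16 // 4 = 4. Stack: [4]
STORE_FAST r → r=4. Stack: []
LOAD_CONST → push 12. Stack: [12]
LOAD_FAST a → push 2. Stack: [12, 2]
BINARY_OP - → 12 - 2 = 10. Stack: [10]
STORE_FAST t → t=10. Stack: []
LOAD_FAST_LOAD_FAST a,a → push 2,2. Stack: [2, 2]
BINARY_OP + → 2 + 2 = 4. Stack: [4]
LOAD_FAST r → push 4. Stack: [4, 4]
BINARY_OP * → 4 * 4 = 16. Stack: [16]
STORE_FAST w → w=16. Stack: []
LOAD_FAST w → push 16. Stack: [16]
LOAD_CONST → push 2. Stack: [16, 2]
BINARY_OP - → 16 - 2 = 14. Stack: [14]
LOAD_CONST → push 4. Stack: [14, 4]
BINARY_OP << → 14 << 4 = 224. Stack: [224]
STORE_FAST k → k=224. Stack: []
LOAD_FAST_LOAD_FAST a,w → push 2,16. Stack: [2, 16]
BINARY_OP - → 2 - 16 = -14. Stack: [-14]
STORE_FAST y → y=-14. Stack: []
LOAD_FAST k → push 224. Stack: [224]
RETURN_VALUE → return 224.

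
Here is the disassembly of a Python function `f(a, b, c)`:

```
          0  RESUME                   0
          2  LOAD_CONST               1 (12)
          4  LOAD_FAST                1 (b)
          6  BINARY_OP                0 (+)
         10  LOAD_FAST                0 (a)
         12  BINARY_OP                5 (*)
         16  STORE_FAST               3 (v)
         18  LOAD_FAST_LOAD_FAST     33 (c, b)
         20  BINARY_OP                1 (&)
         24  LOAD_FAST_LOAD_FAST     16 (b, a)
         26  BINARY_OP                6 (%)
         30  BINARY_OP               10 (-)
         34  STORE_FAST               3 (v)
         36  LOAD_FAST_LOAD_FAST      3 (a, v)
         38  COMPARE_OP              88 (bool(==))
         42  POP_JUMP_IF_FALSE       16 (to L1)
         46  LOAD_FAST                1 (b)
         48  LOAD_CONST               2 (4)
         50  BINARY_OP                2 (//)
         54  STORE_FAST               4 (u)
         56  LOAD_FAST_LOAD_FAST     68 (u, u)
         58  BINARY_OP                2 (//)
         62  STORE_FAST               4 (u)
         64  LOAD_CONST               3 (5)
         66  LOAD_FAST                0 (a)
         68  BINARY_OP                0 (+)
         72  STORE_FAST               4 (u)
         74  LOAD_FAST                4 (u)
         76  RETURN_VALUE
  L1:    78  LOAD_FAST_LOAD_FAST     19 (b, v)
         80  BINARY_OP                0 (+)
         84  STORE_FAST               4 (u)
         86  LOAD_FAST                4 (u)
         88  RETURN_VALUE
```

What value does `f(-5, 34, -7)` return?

LOAD_CONST → push 12. Stack: [12]
LOAD_FAST b → push 34. Stack: [12, 34]
BINARY_OP + → 12 + 34 = 46. Stack: [46]
LOAD_FAST a → push -5. Stack: [46, -5]
BINARY_OP * → 46 * -5 = -230. Stack: [-230]
STORE_FAST v → v=-230. Stack: []
LOAD_FAST_LOAD_FAST c,b → push -7,34. Stack: [-7, 34]
BINARY_OP & → -7 & 34 = 32. Stack: [32]
LOAD_FAST_LOAD_FAST b,a → push 34,-5. Stack: [32, 34, -5]
BINARY_OP % → 34 % -5 = -1. Stack: [32, -1]
BINARY_OP - → 32 - -1 = 33. Stack: [33]
STORE_FAST v → v=33. Stack: []
LOAD_FAST_LOAD_FAST a,v → push -5,33. Stack: [-5, 33]
COMPARE_OP bool(==) → -5 vs 33 = False. Stack: [False]
POP_JUMP_IF_FALSE → pop False; jump. Stack: []
LOAD_FAST_LOAD_FAST b,v → push 34,33. Stack: [34, 33]
BINARY_OP + → 34 + 33 = 67. Stack: [67]
STORE_FAST u → u=67. Stack: []
LOAD_FAST u → push 67. Stack: [67]
RETURN_VALUE → return 67.

67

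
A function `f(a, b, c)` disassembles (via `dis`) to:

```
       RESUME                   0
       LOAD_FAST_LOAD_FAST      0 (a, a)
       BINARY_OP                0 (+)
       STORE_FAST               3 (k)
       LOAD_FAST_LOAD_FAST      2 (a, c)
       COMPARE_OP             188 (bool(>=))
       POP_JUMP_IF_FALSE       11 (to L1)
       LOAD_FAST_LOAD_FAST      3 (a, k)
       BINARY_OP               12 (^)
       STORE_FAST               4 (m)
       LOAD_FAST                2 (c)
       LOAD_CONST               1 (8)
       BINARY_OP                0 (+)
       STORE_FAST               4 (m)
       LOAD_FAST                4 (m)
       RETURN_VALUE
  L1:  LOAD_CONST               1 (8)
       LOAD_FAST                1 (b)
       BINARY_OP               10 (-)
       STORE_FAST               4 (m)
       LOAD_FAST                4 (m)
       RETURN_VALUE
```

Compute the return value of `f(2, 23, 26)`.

-15

LOAD_FAST_LOAD_FAST a,a → push 2,2. Stack: [2, 2]
BINARY_OP + → 2 + 2 = 4. Stack: [4]
STORE_FAST k → k=4. Stack: []
LOAD_FAST_LOAD_FAST a,c → push 2,26. Stack: [2, 26]
COMPARE_OP bool(>=) → 2 vs 26 = False. Stack: [False]
POP_JUMP_IF_FALSE → pop False; jump. Stack: []
LOAD_CONST → push 8. Stack: [8]
LOAD_FAST b → push 23. Stack: [8, 23]
BINARY_OP - → 8 - 23 = -15. Stack: [-15]
STORE_FAST m → m=-15. Stack: []
LOAD_FAST m → push -15. Stack: [-15]
RETURN_VALUE → return -15.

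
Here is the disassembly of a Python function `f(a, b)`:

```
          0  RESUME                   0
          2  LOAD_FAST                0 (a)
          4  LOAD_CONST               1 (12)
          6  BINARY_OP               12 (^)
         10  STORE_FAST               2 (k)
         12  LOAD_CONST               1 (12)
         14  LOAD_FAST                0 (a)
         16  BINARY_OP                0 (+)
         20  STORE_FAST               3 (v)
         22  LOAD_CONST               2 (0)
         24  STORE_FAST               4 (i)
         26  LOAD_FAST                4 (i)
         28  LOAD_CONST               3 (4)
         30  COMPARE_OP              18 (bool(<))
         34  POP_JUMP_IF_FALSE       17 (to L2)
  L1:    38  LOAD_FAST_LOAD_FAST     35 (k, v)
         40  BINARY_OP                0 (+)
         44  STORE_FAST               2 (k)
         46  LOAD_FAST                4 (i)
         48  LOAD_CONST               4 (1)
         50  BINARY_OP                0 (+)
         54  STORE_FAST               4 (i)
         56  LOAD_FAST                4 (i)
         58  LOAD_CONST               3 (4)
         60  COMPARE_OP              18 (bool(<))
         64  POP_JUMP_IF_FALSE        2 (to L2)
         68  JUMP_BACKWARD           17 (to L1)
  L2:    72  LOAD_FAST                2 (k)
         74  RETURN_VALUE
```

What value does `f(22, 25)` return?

162

LOAD_FAST a → push 22. Stack: [22]
LOAD_CONST → push 12. Stack: [22, 12]
BINARY_OP ^ → 22 ^ 12 = 26. Stack: [26]
STORE_FAST k → k=26. Stack: []
LOAD_CONST → push 12. Stack: [12]
LOAD_FAST a → push 22. Stack: [12, 22]
BINARY_OP + → 12 + 22 = 34. Stack: [34]
STORE_FAST v → v=34. Stack: []
LOAD_CONST → push 0. Stack: [0]
STORE_FAST i → i=0. Stack: []
LOAD_FAST i → push 0. Stack: [0]
LOAD_CONST → push 4. Stack: [0, 4]
COMPARE_OP bool(<) → 0 vs 4 = True. Stack: [True]
POP_JUMP_IF_FALSE → pop True; no jump. Stack: []
LOAD_FAST_LOAD_FAST k,v → push 26,34. Stack: [26, 34]
BINARY_OP + → 26 + 34 = 60. Stack: [60]
STORE_FAST k → k=60. Stack: []
LOAD_FAST i → push 0. Stack: [0]
LOAD_CONST → push 1. Stack: [0, 1]
BINARY_OP + → 0 + 1 = 1. Stack: [1]
STORE_FAST i → i=1. Stack: []
LOAD_FAST i → push 1. Stack: [1]
LOAD_CONST → push 4. Stack: [1, 4]
COMPARE_OP bool(<) → 1 vs 4 = True. Stack: [True]
POP_JUMP_IF_FALSE → pop True; no jump. Stack: []
LOAD_FAST_LOAD_FAST k,v → push 60,34. Stack: [60, 34]
BINARY_OP + → 60 + 34 = 94. Stack: [94]
STORE_FAST k → k=94. Stack: []
LOAD_FAST i → push 1. Stack: [1]
LOAD_CONST → push 1. Stack: [1, 1]
BINARY_OP + → 1 + 1 = 2. Stack: [2]
STORE_FAST i → i=2. Stack: []
LOAD_FAST i → push 2. Stack: [2]
LOAD_CONST → push 4. Stack: [2, 4]
COMPARE_OP bool(<) → 2 vs 4 = True. Stack: [True]
POP_JUMP_IF_FALSE → pop True; no jump. Stack: []
LOAD_FAST_LOAD_FAST k,v → push 94,34. Stack: [94, 34]
BINARY_OP + → 94 + 34 = 128. Stack: [128]
STORE_FAST k → k=128. Stack: []
LOAD_FAST i → push 2. Stack: [2]
LOAD_CONST → push 1. Stack: [2, 1]
BINARY_OP + → 2 + 1 = 3. Stack: [3]
STORE_FAST i → i=3. Stack: []
LOAD_FAST i → push 3. Stack: [3]
LOAD_CONST → push 4. Stack: [3, 4]
COMPARE_OP bool(<) → 3 vs 4 = True. Stack: [True]
POP_JUMP_IF_FALSE → pop True; no jump. Stack: []
LOAD_FAST_LOAD_FAST k,v → push 128,34. Stack: [128, 34]
BINARY_OP + → 128 + 34 = 162. Stack: [162]
STORE_FAST k → k=162. Stack: []
LOAD_FAST i → push 3. Stack: [3]
LOAD_CONST → push 1. Stack: [3, 1]
BINARY_OP + → 3 + 1 = 4. Stack: [4]
STORE_FAST i → i=4. Stack: []
LOAD_FAST i → push 4. Stack: [4]
LOAD_CONST → push 4. Stack: [4, 4]
COMPARE_OP bool(<) → 4 vs 4 = False. Stack: [False]
POP_JUMP_IF_FALSE → pop False; jump. Stack: []
LOAD_FAST k → push 162. Stack: [162]
RETURN_VALUE → return 162.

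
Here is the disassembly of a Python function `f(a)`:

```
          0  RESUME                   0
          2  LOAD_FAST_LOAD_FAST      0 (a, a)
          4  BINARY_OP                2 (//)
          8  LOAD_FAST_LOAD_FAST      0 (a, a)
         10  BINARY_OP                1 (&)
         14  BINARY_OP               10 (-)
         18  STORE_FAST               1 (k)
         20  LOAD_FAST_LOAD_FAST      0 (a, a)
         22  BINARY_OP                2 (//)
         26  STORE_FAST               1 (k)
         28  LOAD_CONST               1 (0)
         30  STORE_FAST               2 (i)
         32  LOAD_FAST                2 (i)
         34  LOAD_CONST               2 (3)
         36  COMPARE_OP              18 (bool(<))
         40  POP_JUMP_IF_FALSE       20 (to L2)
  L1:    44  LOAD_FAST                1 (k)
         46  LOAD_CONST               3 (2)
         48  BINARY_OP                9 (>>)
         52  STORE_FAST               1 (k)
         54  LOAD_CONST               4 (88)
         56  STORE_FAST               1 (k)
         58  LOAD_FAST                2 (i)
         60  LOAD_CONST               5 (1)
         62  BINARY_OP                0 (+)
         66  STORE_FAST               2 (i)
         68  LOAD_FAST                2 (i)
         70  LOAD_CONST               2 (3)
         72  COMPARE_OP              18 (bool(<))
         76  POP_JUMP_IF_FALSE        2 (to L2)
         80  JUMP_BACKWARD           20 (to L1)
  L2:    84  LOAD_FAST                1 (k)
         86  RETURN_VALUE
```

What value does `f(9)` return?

88

LOAD_FAST_LOAD_FAST a,a → push 9,9. Stack: [9, 9]
BINARY_OP // → 9 // 9 = 1. Stack: [1]
LOAD_FAST_LOAD_FAST a,a → push 9,9. Stack: [1, 9, 9]
BINARY_OP & → 9 & 9 = 9. Stack: [1, 9]
BINARY_OP - → 1 - 9 = -8. Stack: [-8]
STORE_FAST k → k=-8. Stack: []
LOAD_FAST_LOAD_FAST a,a → push 9,9. Stack: [9, 9]
BINARY_OP // → 9 // 9 = 1. Stack: [1]
STORE_FAST k → k=1. Stack: []
LOAD_CONST → push 0. Stack: [0]
STORE_FAST i → i=0. Stack: []
LOAD_FAST i → push 0. Stack: [0]
LOAD_CONST → push 3. Stack: [0, 3]
COMPARE_OP bool(<) → 0 vs 3 = True. Stack: [True]
POP_JUMP_IF_FALSE → pop True; no jump. Stack: []
LOAD_FAST k → push 1. Stack: [1]
LOAD_CONST → push 2. Stack: [1, 2]
BINARY_OP >> → 1 >> 2 = 0. Stack: [0]
STORE_FAST k → k=0. Stack: []
LOAD_CONST → push 88. Stack: [88]
STORE_FAST k → k=88. Stack: []
LOAD_FAST i → push 0. Stack: [0]
LOAD_CONST → push 1. Stack: [0, 1]
BINARY_OP + → 0 + 1 = 1. Stack: [1]
STORE_FAST i → i=1. Stack: []
LOAD_FAST i → push 1. Stack: [1]
LOAD_CONST → push 3. Stack: [1, 3]
COMPARE_OP bool(<) → 1 vs 3 = True. Stack: [True]
POP_JUMP_IF_FALSE → pop True; no jump. Stack: []
LOAD_FAST k → push 88. Stack: [88]
LOAD_CONST → push 2. Stack: [88, 2]
BINARY_OP >> → 88 >> 2 = 22. Stack: [22]
STORE_FAST k → k=22. Stack: []
LOAD_CONST → push 88. Stack: [88]
STORE_FAST k → k=88. Stack: []
LOAD_FAST i → push 1. Stack: [1]
LOAD_CONST → push 1. Stack: [1, 1]
BINARY_OP + → 1 + 1 = 2. Stack: [2]
STORE_FAST i → i=2. Stack: []
LOAD_FAST i → push 2. Stack: [2]
LOAD_CONST → push 3. Stack: [2, 3]
COMPARE_OP bool(<) → 2 vs 3 = True. Stack: [True]
POP_JUMP_IF_FALSE → pop True; no jump. Stack: []
LOAD_FAST k → push 88. Stack: [88]
LOAD_CONST → push 2. Stack: [88, 2]
BINARY_OP >> → 88 >> 2 = 22. Stack: [22]
STORE_FAST k → k=22. Stack: []
LOAD_CONST → push 88. Stack: [88]
STORE_FAST k → k=88. Stack: []
LOAD_FAST i → push 2. Stack: [2]
LOAD_CONST → push 1. Stack: [2, 1]
BINARY_OP + → 2 + 1 = 3. Stack: [3]
STORE_FAST i → i=3. Stack: []
LOAD_FAST i → push 3. Stack: [3]
LOAD_CONST → push 3. Stack: [3, 3]
COMPARE_OP bool(<) → 3 vs 3 = False. Stack: [False]
POP_JUMP_IF_FALSE → pop False; jump. Stack: []
LOAD_FAST k → push 88. Stack: [88]
RETURN_VALUE → return 88.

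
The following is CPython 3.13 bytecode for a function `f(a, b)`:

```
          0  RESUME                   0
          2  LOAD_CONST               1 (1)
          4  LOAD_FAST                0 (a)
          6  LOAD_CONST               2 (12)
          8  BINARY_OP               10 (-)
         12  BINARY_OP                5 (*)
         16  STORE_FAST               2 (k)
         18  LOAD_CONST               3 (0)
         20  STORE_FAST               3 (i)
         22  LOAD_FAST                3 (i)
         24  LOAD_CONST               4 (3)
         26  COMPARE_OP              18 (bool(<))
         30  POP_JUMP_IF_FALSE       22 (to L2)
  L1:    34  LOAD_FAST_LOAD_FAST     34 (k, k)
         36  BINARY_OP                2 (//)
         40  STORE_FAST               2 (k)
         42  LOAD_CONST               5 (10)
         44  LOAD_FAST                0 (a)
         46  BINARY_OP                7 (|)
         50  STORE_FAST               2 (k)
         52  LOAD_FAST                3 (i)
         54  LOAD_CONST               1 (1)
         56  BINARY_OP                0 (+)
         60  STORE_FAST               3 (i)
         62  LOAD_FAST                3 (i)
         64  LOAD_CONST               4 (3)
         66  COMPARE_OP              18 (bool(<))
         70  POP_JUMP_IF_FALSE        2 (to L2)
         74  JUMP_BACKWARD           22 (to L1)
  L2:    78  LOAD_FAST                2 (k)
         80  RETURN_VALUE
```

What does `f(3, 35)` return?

11

LOAD_CONST → push 1. Stack: [1]
LOAD_FAST a → push 3. Stack: [1, 3]
LOAD_CONST → push 12. Stack: [1, 3, 12]
BINARY_OP - → 3 - 12 = -9. Stack: [1, -9]
BINARY_OP * → 1 * -9 = -9. Stack: [-9]
STORE_FAST k → k=-9. Stack: []
LOAD_CONST → push 0. Stack: [0]
STORE_FAST i → i=0. Stack: []
LOAD_FAST i → push 0. Stack: [0]
LOAD_CONST → push 3. Stack: [0, 3]
COMPARE_OP bool(<) → 0 vs 3 = True. Stack: [True]
POP_JUMP_IF_FALSE → pop True; no jump. Stack: []
LOAD_FAST_LOAD_FAST k,k → push -9,-9. Stack: [-9, -9]
BINARY_OP // → -9 // -9 = 1. Stack: [1]
STORE_FAST k → k=1. Stack: []
LOAD_CONST → push 10. Stack: [10]
LOAD_FAST a → push 3. Stack: [10, 3]
BINARY_OP | → 10 | 3 = 11. Stack: [11]
STORE_FAST k → k=11. Stack: []
LOAD_FAST i → push 0. Stack: [0]
LOAD_CONST → push 1. Stack: [0, 1]
BINARY_OP + → 0 + 1 = 1. Stack: [1]
STORE_FAST i → i=1. Stack: []
LOAD_FAST i → push 1. Stack: [1]
LOAD_CONST → push 3. Stack: [1, 3]
COMPARE_OP bool(<) → 1 vs 3 = True. Stack: [True]
POP_JUMP_IF_FALSE → pop True; no jump. Stack: []
LOAD_FAST_LOAD_FAST k,k → push 11,11. Stack: [11, 11]
BINARY_OP // → 11 // 11 = 1. Stack: [1]
STORE_FAST k → k=1. Stack: []
LOAD_CONST → push 10. Stack: [10]
LOAD_FAST a → push 3. Stack: [10, 3]
BINARY_OP | → 10 | 3 = 11. Stack: [11]
STORE_FAST k → k=11. Stack: []
LOAD_FAST i → push 1. Stack: [1]
LOAD_CONST → push 1. Stack: [1, 1]
BINARY_OP + → 1 + 1 = 2. Stack: [2]
STORE_FAST i → i=2. Stack: []
LOAD_FAST i → push 2. Stack: [2]
LOAD_CONST → push 3. Stack: [2, 3]
COMPARE_OP bool(<) → 2 vs 3 = True. Stack: [True]
POP_JUMP_IF_FALSE → pop True; no jump. Stack: []
LOAD_FAST_LOAD_FAST k,k → push 11,11. Stack: [11, 11]
BINARY_OP // → 11 // 11 = 1. Stack: [1]
STORE_FAST k → k=1. Stack: []
LOAD_CONST → push 10. Stack: [10]
LOAD_FAST a → push 3. Stack: [10, 3]
BINARY_OP | → 10 | 3 = 11. Stack: [11]
STORE_FAST k → k=11. Stack: []
LOAD_FAST i → push 2. Stack: [2]
LOAD_CONST → push 1. Stack: [2, 1]
BINARY_OP + → 2 + 1 = 3. Stack: [3]
STORE_FAST i → i=3. Stack: []
LOAD_FAST i → push 3. Stack: [3]
LOAD_CONST → push 3. Stack: [3, 3]
COMPARE_OP bool(<) → 3 vs 3 = False. Stack: [False]
POP_JUMP_IF_FALSE → pop False; jump. Stack: []
LOAD_FAST k → push 11. Stack: [11]
RETURN_VALUE → return 11.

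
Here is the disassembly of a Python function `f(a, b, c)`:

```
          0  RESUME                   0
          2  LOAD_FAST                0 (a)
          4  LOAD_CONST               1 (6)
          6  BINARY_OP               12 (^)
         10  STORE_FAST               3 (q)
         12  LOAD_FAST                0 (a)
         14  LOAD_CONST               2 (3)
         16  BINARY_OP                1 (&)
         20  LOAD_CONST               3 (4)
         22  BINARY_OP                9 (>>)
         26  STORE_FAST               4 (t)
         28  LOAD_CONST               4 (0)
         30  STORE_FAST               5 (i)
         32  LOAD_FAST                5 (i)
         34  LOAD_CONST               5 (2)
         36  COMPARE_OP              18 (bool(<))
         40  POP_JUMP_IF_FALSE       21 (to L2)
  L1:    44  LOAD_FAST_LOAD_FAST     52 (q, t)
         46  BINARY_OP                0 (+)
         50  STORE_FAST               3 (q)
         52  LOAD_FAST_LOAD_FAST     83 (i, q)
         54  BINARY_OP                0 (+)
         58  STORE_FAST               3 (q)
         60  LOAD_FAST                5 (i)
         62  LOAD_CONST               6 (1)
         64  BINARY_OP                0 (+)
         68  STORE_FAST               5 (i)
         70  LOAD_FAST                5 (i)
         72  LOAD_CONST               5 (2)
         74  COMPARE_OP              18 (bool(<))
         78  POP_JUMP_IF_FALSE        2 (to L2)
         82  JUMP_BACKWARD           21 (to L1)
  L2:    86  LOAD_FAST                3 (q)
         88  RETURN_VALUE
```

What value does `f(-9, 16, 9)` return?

-14

LOAD_FAST a → push -9. Stack: [-9]
LOAD_CONST → push 6. Stack: [-9, 6]
BINARY_OP ^ → -9 ^ 6 = -15. Stack: [-15]
STORE_FAST q → q=-15. Stack: []
LOAD_FAST a → push -9. Stack: [-9]
LOAD_CONST → push 3. Stack: [-9, 3]
BINARY_OP & → -9 & 3 = 3. Stack: [3]
LOAD_CONST → push 4. Stack: [3, 4]
BINARY_OP >> → 3 >> 4 = 0. Stack: [0]
STORE_FAST t → t=0. Stack: []
LOAD_CONST → push 0. Stack: [0]
STORE_FAST i → i=0. Stack: []
LOAD_FAST i → push 0. Stack: [0]
LOAD_CONST → push 2. Stack: [0, 2]
COMPARE_OP bool(<) → 0 vs 2 = True. Stack: [True]
POP_JUMP_IF_FALSE → pop True; no jump. Stack: []
LOAD_FAST_LOAD_FAST q,t → push -15,0. Stack: [-15, 0]
BINARY_OP + → -15 + 0 = -15. Stack: [-15]
STORE_FAST q → q=-15. Stack: []
LOAD_FAST_LOAD_FAST i,q → push 0,-15. Stack: [0, -15]
BINARY_OP + → 0 + -15 = -15. Stack: [-15]
STORE_FAST q → q=-15. Stack: []
LOAD_FAST i → push 0. Stack: [0]
LOAD_CONST → push 1. Stack: [0, 1]
BINARY_OP + → 0 + 1 = 1. Stack: [1]
STORE_FAST i → i=1. Stack: []
LOAD_FAST i → push 1. Stack: [1]
LOAD_CONST → push 2. Stack: [1, 2]
COMPARE_OP bool(<) → 1 vs 2 = True. Stack: [True]
POP_JUMP_IF_FALSE → pop True; no jump. Stack: []
LOAD_FAST_LOAD_FAST q,t → push -15,0. Stack: [-15, 0]
BINARY_OP + → -15 + 0 = -15. Stack: [-15]
STORE_FAST q → q=-15. Stack: []
LOAD_FAST_LOAD_FAST i,q → push 1,-15. Stack: [1, -15]
BINARY_OP + → 1 + -15 = -14. Stack: [-14]
STORE_FAST q → q=-14. Stack: []
LOAD_FAST i → push 1. Stack: [1]
LOAD_CONST → push 1. Stack: [1, 1]
BINARY_OP + → 1 + 1 = 2. Stack: [2]
STORE_FAST i → i=2. Stack: []
LOAD_FAST i → push 2. Stack: [2]
LOAD_CONST → push 2. Stack: [2, 2]
COMPARE_OP bool(<) → 2 vs 2 = False. Stack: [False]
POP_JUMP_IF_FALSE → pop False; jump. Stack: []
LOAD_FAST q → push -14. Stack: [-14]
RETURN_VALUE → return -14.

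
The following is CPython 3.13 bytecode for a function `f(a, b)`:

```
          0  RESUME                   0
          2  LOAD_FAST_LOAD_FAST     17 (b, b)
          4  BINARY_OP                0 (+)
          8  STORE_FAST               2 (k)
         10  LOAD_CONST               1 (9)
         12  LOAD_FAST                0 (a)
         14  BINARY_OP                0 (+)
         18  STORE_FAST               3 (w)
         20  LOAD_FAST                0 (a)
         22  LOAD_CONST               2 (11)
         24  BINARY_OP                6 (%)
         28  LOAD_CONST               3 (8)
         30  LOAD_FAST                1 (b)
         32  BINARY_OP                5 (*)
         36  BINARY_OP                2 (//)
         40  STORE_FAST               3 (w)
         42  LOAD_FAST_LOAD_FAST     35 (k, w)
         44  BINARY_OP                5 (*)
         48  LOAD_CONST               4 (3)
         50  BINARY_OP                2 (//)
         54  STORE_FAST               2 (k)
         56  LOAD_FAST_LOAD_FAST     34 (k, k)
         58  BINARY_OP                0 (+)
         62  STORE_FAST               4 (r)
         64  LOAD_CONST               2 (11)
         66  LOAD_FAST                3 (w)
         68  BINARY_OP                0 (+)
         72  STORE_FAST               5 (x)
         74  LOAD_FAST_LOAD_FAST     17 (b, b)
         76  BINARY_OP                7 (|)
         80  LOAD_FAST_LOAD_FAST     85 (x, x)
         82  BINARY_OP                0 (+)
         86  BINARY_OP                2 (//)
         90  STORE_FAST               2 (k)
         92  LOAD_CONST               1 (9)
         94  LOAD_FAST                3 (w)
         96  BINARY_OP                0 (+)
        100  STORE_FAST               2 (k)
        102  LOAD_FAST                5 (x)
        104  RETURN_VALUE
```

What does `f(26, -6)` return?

10

LOAD_FAST_LOAD_FAST b,b → push -6,-6. Stack: [-6, -6]
BINARY_OP + → -6 + -6 = -12. Stack: [-12]
STORE_FAST k → k=-12. Stack: []
LOAD_CONST → push 9. Stack: [9]
LOAD_FAST a → push 26. Stack: [9, 26]
BINARY_OP + → 9 + 26 = 35. Stack: [35]
STORE_FAST w → w=35. Stack: []
LOAD_FAST a → push 26. Stack: [26]
LOAD_CONST → push 11. Stack: [26, 11]
BINARY_OP % → 26 % 11 = 4. Stack: [4]
LOAD_CONST → push 8. Stack: [4, 8]
LOAD_FAST b → push -6. Stack: [4, 8, -6]
BINARY_OP * → 8 * -6 = -48. Stack: [4, -48]
BINARY_OP // → 4 // -48 = -1. Stack: [-1]
STORE_FAST w → w=-1. Stack: []
LOAD_FAST_LOAD_FAST k,w → push -12,-1. Stack: [-12, -1]
BINARY_OP * → -12 * -1 = 12. Stack: [12]
LOAD_CONST → push 3. Stack: [12, 3]
BINARY_OP // → 12 // 3 = 4. Stack: [4]
STORE_FAST k → k=4. Stack: []
LOAD_FAST_LOAD_FAST k,k → push 4,4. Stack: [4, 4]
BINARY_OP + → 4 + 4 = 8. Stack: [8]
STORE_FAST r → r=8. Stack: []
LOAD_CONST → push 11. Stack: [11]
LOAD_FAST w → push -1. Stack: [11, -1]
BINARY_OP + → 11 + -1 = 10. Stack: [10]
STORE_FAST x → x=10. Stack: []
LOAD_FAST_LOAD_FAST b,b → push -6,-6. Stack: [-6, -6]
BINARY_OP | → -6 | -6 = -6. Stack: [-6]
LOAD_FAST_LOAD_FAST x,x → push 10,10. Stack: [-6, 10, 10]
BINARY_OP + → 10 + 10 = 20. Stack: [-6, 20]
BINARY_OP // → -6 // 20 = -1. Stack: [-1]
STORE_FAST k → k=-1. Stack: []
LOAD_CONST → push 9. Stack: [9]
LOAD_FAST w → push -1. Stack: [9, -1]
BINARY_OP + → 9 + -1 = 8. Stack: [8]
STORE_FAST k → k=8. Stack: []
LOAD_FAST x → push 10. Stack: [10]
RETURN_VALUE → return 10.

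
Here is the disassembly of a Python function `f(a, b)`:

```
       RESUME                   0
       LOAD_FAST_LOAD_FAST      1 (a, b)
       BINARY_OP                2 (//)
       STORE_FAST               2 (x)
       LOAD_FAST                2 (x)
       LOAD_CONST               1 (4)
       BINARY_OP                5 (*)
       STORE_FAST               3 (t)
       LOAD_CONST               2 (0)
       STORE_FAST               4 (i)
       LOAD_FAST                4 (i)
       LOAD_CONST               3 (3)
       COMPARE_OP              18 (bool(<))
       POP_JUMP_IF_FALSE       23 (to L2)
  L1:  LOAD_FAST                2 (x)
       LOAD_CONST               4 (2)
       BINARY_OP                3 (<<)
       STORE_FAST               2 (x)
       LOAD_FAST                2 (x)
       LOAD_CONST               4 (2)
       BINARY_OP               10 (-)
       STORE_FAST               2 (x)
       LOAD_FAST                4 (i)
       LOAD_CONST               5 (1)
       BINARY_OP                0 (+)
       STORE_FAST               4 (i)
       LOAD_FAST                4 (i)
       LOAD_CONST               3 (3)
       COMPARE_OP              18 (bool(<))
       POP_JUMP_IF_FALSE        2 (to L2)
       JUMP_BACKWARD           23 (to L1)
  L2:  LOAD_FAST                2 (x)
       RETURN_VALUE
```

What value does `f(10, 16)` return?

-42

LOAD_FAST_LOAD_FAST a,b → push 10,16. Stack: [10, 16]
BINARY_OP // → 10 // 16 = 0. Stack: [0]
STORE_FAST x → x=0. Stack: []
LOAD_FAST x → push 0. Stack: [0]
LOAD_CONST → push 4. Stack: [0, 4]
BINARY_OP * → 0 * 4 = 0. Stack: [0]
STORE_FAST t → t=0. Stack: []
LOAD_CONST → push 0. Stack: [0]
STORE_FAST i → i=0. Stack: []
LOAD_FAST i → push 0. Stack: [0]
LOAD_CONST → push 3. Stack: [0, 3]
COMPARE_OP bool(<) → 0 vs 3 = True. Stack: [True]
POP_JUMP_IF_FALSE → pop True; no jump. Stack: []
LOAD_FAST x → push 0. Stack: [0]
LOAD_CONST → push 2. Stack: [0, 2]
BINARY_OP << → 0 << 2 = 0. Stack: [0]
STORE_FAST x → x=0. Stack: []
LOAD_FAST x → push 0. Stack: [0]
LOAD_CONST → push 2. Stack: [0, 2]
BINARY_OP - → 0 - 2 = -2. Stack: [-2]
STORE_FAST x → x=-2. Stack: []
LOAD_FAST i → push 0. Stack: [0]
LOAD_CONST → push 1. Stack: [0, 1]
BINARY_OP + → 0 + 1 = 1. Stack: [1]
STORE_FAST i → i=1. Stack: []
LOAD_FAST i → push 1. Stack: [1]
LOAD_CONST → push 3. Stack: [1, 3]
COMPARE_OP bool(<) → 1 vs 3 = True. Stack: [True]
POP_JUMP_IF_FALSE → pop True; no jump. Stack: []
LOAD_FAST x → push -2. Stack: [-2]
LOAD_CONST → push 2. Stack: [-2, 2]
BINARY_OP << → -2 << 2 = -8. Stack: [-8]
STORE_FAST x → x=-8. Stack: []
LOAD_FAST x → push -8. Stack: [-8]
LOAD_CONST → push 2. Stack: [-8, 2]
BINARY_OP - → -8 - 2 = -10. Stack: [-10]
STORE_FAST x → x=-10. Stack: []
LOAD_FAST i → push 1. Stack: [1]
LOAD_CONST → push 1. Stack: [1, 1]
BINARY_OP + → 1 + 1 = 2. Stack: [2]
STORE_FAST i → i=2. Stack: []
LOAD_FAST i → push 2. Stack: [2]
LOAD_CONST → push 3. Stack: [2, 3]
COMPARE_OP bool(<) → 2 vs 3 = True. Stack: [True]
POP_JUMP_IF_FALSE → pop True; no jump. Stack: []
LOAD_FAST x → push -10. Stack: [-10]
LOAD_CONST → push 2. Stack: [-10, 2]
BINARY_OP << → -10 << 2 = -40. Stack: [-40]
STORE_FAST x → x=-40. Stack: []
LOAD_FAST x → push -40. Stack: [-40]
LOAD_CONST → push 2. Stack: [-40, 2]
BINARY_OP - → -40 - 2 = -42. Stack: [-42]
STORE_FAST x → x=-42. Stack: []
LOAD_FAST i → push 2. Stack: [2]
LOAD_CONST → push 1. Stack: [2, 1]
BINARY_OP + → 2 + 1 = 3. Stack: [3]
STORE_FAST i → i=3. Stack: []
LOAD_FAST i → push 3. Stack: [3]
LOAD_CONST → push 3. Stack: [3, 3]
COMPARE_OP bool(<) → 3 vs 3 = False. Stack: [False]
POP_JUMP_IF_FALSE → pop False; jump. Stack: []
LOAD_FAST x → push -42. Stack: [-42]
RETURN_VALUE → return -42.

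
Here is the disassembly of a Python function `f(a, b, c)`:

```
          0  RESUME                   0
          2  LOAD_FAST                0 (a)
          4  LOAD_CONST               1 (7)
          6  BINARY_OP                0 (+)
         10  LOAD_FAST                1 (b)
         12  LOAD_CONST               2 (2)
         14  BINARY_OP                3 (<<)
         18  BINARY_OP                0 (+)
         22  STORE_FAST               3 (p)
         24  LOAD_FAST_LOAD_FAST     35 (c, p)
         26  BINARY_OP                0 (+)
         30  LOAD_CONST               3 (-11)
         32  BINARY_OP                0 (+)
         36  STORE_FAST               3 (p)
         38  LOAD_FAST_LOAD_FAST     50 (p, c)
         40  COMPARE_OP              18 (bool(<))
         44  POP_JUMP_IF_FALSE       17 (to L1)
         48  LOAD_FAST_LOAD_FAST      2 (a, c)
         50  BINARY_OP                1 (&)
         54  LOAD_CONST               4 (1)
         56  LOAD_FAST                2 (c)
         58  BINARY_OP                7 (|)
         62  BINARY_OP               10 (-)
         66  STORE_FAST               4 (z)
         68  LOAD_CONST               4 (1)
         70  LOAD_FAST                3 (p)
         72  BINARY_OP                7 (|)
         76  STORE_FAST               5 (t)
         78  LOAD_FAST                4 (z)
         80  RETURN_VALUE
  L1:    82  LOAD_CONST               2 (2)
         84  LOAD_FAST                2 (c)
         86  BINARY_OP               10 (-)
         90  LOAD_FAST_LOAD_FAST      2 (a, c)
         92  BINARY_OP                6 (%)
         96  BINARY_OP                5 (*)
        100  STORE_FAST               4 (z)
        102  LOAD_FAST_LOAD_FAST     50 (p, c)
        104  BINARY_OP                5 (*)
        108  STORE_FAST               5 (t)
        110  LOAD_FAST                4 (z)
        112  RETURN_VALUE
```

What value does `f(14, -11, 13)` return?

LOAD_FAST a → push 14. Stack: [14]
LOAD_CONST → push 7. Stack: [14, 7]
BINARY_OP + → 14 + 7 = 21. Stack: [21]
LOAD_FAST b → push -11. Stack: [21, -11]
LOAD_CONST → push 2. Stack: [21, -11, 2]
BINARY_OP << → -11 << 2 = -44. Stack: [21, -44]
BINARY_OP + → 21 + -44 = -23. Stack: [-23]
STORE_FAST p → p=-23. Stack: []
LOAD_FAST_LOAD_FAST c,p → push 13,-23. Stack: [13, -23]
BINARY_OP + → 13 + -23 = -10. Stack: [-10]
LOAD_CONST → push -11. Stack: [-10, -11]
BINARY_OP + → -10 + -11 = -21. Stack: [-21]
STORE_FAST p → p=-21. Stack: []
LOAD_FAST_LOAD_FAST p,c → push -21,13. Stack: [-21, 13]
COMPARE_OP bool(<) → -21 vs 13 = True. Stack: [True]
POP_JUMP_IF_FALSE → pop True; no jump. Stack: []
LOAD_FAST_LOAD_FAST a,c → push 14,13. Stack: [14, 13]
BINARY_OP & → 14 & 13 = 12. Stack: [12]
LOAD_CONST → push 1. Stack: [12, 1]
LOAD_FAST c → push 13. Stack: [12, 1, 13]
BINARY_OP | → 1 | 13 = 13. Stack: [12, 13]
BINARY_OP - → 12 - 13 = -1. Stack: [-1]
STORE_FAST z → z=-1. Stack: []
LOAD_CONST → push 1. Stack: [1]
LOAD_FAST p → push -21. Stack: [1, -21]
BINARY_OP | → 1 | -21 = -21. Stack: [-21]
STORE_FAST t → t=-21. Stack: []
LOAD_FAST z → push -1. Stack: [-1]
RETURN_VALUE → return -1.

-1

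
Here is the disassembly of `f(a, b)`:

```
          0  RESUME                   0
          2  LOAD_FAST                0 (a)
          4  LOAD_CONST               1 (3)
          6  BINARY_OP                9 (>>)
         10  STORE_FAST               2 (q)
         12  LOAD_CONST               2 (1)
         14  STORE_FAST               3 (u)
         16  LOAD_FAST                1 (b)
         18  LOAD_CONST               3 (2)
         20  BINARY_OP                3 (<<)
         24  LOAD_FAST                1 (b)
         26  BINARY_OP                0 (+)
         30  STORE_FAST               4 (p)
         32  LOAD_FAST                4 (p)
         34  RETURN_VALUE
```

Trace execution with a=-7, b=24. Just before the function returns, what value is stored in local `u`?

1

LOAD_FAST a → push -7. Stack: [-7]
LOAD_CONST → push 3. Stack: [-7, 3]
BINARY_OP >> → -7 >> 3 = -1. Stack: [-1]
STORE_FAST q → q=-1. Stack: []
LOAD_CONST → push 1. Stack: [1]
STORE_FAST u → u=1. Stack: []
LOAD_FAST b → push 24. Stack: [24]
LOAD_CONST → push 2. Stack: [24, 2]
BINARY_OP << → 24 << 2 = 96. Stack: [96]
LOAD_FAST b → push 24. Stack: [96, 24]
BINARY_OP + → 96 + 24 = 120. Stack: [120]
STORE_FAST p → p=120. Stack: []
LOAD_FAST p → push 120. Stack: [120]
RETURN_VALUE → return 120.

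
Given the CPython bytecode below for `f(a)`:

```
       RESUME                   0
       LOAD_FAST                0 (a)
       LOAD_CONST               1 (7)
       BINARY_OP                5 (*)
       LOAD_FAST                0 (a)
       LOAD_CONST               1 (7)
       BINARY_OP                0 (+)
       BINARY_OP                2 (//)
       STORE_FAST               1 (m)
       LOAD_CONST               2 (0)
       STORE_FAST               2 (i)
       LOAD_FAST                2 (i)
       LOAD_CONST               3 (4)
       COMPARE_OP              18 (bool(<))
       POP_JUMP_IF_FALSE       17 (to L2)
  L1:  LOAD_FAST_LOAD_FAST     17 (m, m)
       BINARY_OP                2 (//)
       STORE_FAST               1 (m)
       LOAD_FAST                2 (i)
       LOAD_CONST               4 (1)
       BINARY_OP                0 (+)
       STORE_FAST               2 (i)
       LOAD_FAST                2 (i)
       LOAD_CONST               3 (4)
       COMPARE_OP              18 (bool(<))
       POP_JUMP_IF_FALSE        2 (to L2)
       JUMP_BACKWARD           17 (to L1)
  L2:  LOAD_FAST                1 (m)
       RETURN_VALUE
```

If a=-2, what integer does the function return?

1

LOAD_FAST a → push -2. Stack: [-2]
LOAD_CONST → push 7. Stack: [-2, 7]
BINARY_OP * → -2 * 7 = -14. Stack: [-14]
LOAD_FAST a → push -2. Stack: [-14, -2]
LOAD_CONST → push 7. Stack: [-14, -2, 7]
BINARY_OP + → -2 + 7 = 5. Stack: [-14, 5]
BINARY_OP // → -14 // 5 = -3. Stack: [-3]
STORE_FAST m → m=-3. Stack: []
LOAD_CONST → push 0. Stack: [0]
STORE_FAST i → i=0. Stack: []
LOAD_FAST i → push 0. Stack: [0]
LOAD_CONST → push 4. Stack: [0, 4]
COMPARE_OP bool(<) → 0 vs 4 = True. Stack: [True]
POP_JUMP_IF_FALSE → pop True; no jump. Stack: []
LOAD_FAST_LOAD_FAST m,m → push -3,-3. Stack: [-3, -3]
BINARY_OP // → -3 // -3 = 1. Stack: [1]
STORE_FAST m → m=1. Stack: []
LOAD_FAST i → push 0. Stack: [0]
LOAD_CONST → push 1. Stack: [0, 1]
BINARY_OP + → 0 + 1 = 1. Stack: [1]
STORE_FAST i → i=1. Stack: []
LOAD_FAST i → push 1. Stack: [1]
LOAD_CONST → push 4. Stack: [1, 4]
COMPARE_OP bool(<) → 1 vs 4 = True. Stack: [True]
POP_JUMP_IF_FALSE → pop True; no jump. Stack: []
LOAD_FAST_LOAD_FAST m,m → push 1,1. Stack: [1, 1]
BINARY_OP // → 1 // 1 = 1. Stack: [1]
STORE_FAST m → m=1. Stack: []
LOAD_FAST i → push 1. Stack: [1]
LOAD_CONST → push 1. Stack: [1, 1]
BINARY_OP + → 1 + 1 = 2. Stack: [2]
STORE_FAST i → i=2. Stack: []
LOAD_FAST i → push 2. Stack: [2]
LOAD_CONST → push 4. Stack: [2, 4]
COMPARE_OP bool(<) → 2 vs 4 = True. Stack: [True]
POP_JUMP_IF_FALSE → pop True; no jump. Stack: []
LOAD_FAST_LOAD_FAST m,m → push 1,1. Stack: [1, 1]
BINARY_OP // → 1 // 1 = 1. Stack: [1]
STORE_FAST m → m=1. Stack: []
LOAD_FAST i → push 2. Stack: [2]
LOAD_CONST → push 1. Stack: [2, 1]
BINARY_OP + → 2 + 1 = 3. Stack: [3]
STORE_FAST i → i=3. Stack: []
LOAD_FAST i → push 3. Stack: [3]
LOAD_CONST → push 4. Stack: [3, 4]
COMPARE_OP bool(<) → 3 vs 4 = True. Stack: [True]
POP_JUMP_IF_FALSE → pop True; no jump. Stack: []
LOAD_FAST_LOAD_FAST m,m → push 1,1. Stack: [1, 1]
BINARY_OP // → 1 // 1 = 1. Stack: [1]
STORE_FAST m → m=1. Stack: []
LOAD_FAST i → push 3. Stack: [3]
LOAD_CONST → push 1. Stack: [3, 1]
BINARY_OP + → 3 + 1 = 4. Stack: [4]
STORE_FAST i → i=4. Stack: []
LOAD_FAST i → push 4. Stack: [4]
LOAD_CONST → push 4. Stack: [4, 4]
COMPARE_OP bool(<) → 4 vs 4 = False. Stack: [False]
POP_JUMP_IF_FALSE → pop False; jump. Stack: []
LOAD_FAST m → push 1. Stack: [1]
RETURN_VALUE → return 1.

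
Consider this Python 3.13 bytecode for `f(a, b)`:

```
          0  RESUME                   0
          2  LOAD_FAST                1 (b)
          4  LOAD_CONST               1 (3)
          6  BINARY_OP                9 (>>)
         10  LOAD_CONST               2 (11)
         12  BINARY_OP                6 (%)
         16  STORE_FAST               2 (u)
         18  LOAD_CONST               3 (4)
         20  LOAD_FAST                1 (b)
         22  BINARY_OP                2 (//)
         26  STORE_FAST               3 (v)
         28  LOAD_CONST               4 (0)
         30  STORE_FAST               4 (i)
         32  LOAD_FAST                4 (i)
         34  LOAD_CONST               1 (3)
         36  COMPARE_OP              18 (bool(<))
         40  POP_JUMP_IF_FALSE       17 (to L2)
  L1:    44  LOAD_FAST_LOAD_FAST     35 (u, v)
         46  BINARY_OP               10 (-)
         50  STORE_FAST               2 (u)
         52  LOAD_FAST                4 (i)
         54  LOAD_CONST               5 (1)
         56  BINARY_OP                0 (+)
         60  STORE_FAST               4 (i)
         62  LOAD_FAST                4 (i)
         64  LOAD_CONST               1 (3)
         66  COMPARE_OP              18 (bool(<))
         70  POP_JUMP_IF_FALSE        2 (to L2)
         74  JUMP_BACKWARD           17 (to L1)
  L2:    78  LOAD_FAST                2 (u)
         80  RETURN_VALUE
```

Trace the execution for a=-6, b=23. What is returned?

2

LOAD_FAST b → push 23. Stack: [23]
LOAD_CONST → push 3. Stack: [23, 3]
BINARY_OP >> → 23 >> 3 = 2. Stack: [2]
LOAD_CONST → push 11. Stack: [2, 11]
BINARY_OP % → 2 % 11 = 2. Stack: [2]
STORE_FAST u → u=2. Stack: []
LOAD_CONST → push 4. Stack: [4]
LOAD_FAST b → push 23. Stack: [4, 23]
BINARY_OP // → 4 // 23 = 0. Stack: [0]
STORE_FAST v → v=0. Stack: []
LOAD_CONST → push 0. Stack: [0]
STORE_FAST i → i=0. Stack: []
LOAD_FAST i → push 0. Stack: [0]
LOAD_CONST → push 3. Stack: [0, 3]
COMPARE_OP bool(<) → 0 vs 3 = True. Stack: [True]
POP_JUMP_IF_FALSE → pop True; no jump. Stack: []
LOAD_FAST_LOAD_FAST u,v → push 2,0. Stack: [2, 0]
BINARY_OP - → 2 - 0 = 2. Stack: [2]
STORE_FAST u → u=2. Stack: []
LOAD_FAST i → push 0. Stack: [0]
LOAD_CONST → push 1. Stack: [0, 1]
BINARY_OP + → 0 + 1 = 1. Stack: [1]
STORE_FAST i → i=1. Stack: []
LOAD_FAST i → push 1. Stack: [1]
LOAD_CONST → push 3. Stack: [1, 3]
COMPARE_OP bool(<) → 1 vs 3 = True. Stack: [True]
POP_JUMP_IF_FALSE → pop True; no jump. Stack: []
LOAD_FAST_LOAD_FAST u,v → push 2,0. Stack: [2, 0]
BINARY_OP - → 2 - 0 = 2. Stack: [2]
STORE_FAST u → u=2. Stack: []
LOAD_FAST i → push 1. Stack: [1]
LOAD_CONST → push 1. Stack: [1, 1]
BINARY_OP + → 1 + 1 = 2. Stack: [2]
STORE_FAST i → i=2. Stack: []
LOAD_FAST i → push 2. Stack: [2]
LOAD_CONST → push 3. Stack: [2, 3]
COMPARE_OP bool(<) → 2 vs 3 = True. Stack: [True]
POP_JUMP_IF_FALSE → pop True; no jump. Stack: []
LOAD_FAST_LOAD_FAST u,v → push 2,0. Stack: [2, 0]
BINARY_OP - → 2 - 0 = 2. Stack: [2]
STORE_FAST u → u=2. Stack: []
LOAD_FAST i → push 2. Stack: [2]
LOAD_CONST → push 1. Stack: [2, 1]
BINARY_OP + → 2 + 1 = 3. Stack: [3]
STORE_FAST i → i=3. Stack: []
LOAD_FAST i → push 3. Stack: [3]
LOAD_CONST → push 3. Stack: [3, 3]
COMPARE_OP bool(<) → 3 vs 3 = False. Stack: [False]
POP_JUMP_IF_FALSE → pop False; jump. Stack: []
LOAD_FAST u → push 2. Stack: [2]
RETURN_VALUE → return 2.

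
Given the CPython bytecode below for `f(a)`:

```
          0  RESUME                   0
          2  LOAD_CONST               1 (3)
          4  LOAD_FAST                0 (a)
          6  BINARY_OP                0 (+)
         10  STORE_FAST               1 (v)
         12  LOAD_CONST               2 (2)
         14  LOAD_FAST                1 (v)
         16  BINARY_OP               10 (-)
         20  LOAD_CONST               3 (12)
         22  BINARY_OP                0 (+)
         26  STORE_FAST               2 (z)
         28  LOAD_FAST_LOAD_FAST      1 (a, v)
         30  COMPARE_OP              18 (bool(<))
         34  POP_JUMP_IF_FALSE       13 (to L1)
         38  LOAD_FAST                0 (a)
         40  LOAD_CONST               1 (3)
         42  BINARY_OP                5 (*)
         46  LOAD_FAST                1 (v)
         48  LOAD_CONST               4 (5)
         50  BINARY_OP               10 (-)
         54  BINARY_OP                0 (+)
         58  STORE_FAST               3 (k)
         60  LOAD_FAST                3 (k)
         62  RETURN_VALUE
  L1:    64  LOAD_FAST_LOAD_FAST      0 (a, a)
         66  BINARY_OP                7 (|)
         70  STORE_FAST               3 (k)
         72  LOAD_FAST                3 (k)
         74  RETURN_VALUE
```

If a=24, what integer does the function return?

94

LOAD_CONST → push 3. Stack: [3]
LOAD_FAST a → push 24. Stack: [3, 24]
BINARY_OP + → 3 + 24 = 27. Stack: [27]
STORE_FAST v → v=27. Stack: []
LOAD_CONST → push 2. Stack: [2]
LOAD_FAST v → push 27. Stack: [2, 27]
BINARY_OP - → 2 - 27 = -25. Stack: [-25]
LOAD_CONST → push 12. Stack: [-25, 12]
BINARY_OP + → -25 + 12 = -13. Stack: [-13]
STORE_FAST z → z=-13. Stack: []
LOAD_FAST_LOAD_FAST a,v → push 24,27. Stack: [24, 27]
COMPARE_OP bool(<) → 24 vs 27 = True. Stack: [True]
POP_JUMP_IF_FALSE → pop True; no jump. Stack: []
LOAD_FAST a → push 24. Stack: [24]
LOAD_CONST → push 3. Stack: [24, 3]
BINARY_OP * → 24 * 3 = 72. Stack: [72]
LOAD_FAST v → push 27. Stack: [72, 27]
LOAD_CONST → push 5. Stack: [72, 27, 5]
BINARY_OP - → 27 - 5 = 22. Stack: [72, 22]
BINARY_OP + → 72 + 22 = 94. Stack: [94]
STORE_FAST k → k=94. Stack: []
LOAD_FAST k → push 94. Stack: [94]
RETURN_VALUE → return 94.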